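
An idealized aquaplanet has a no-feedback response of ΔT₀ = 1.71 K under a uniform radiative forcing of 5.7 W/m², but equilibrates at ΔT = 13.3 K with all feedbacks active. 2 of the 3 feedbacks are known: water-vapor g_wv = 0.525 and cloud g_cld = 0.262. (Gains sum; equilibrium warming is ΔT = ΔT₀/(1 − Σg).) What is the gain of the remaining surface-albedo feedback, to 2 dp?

0.08

Amplification A = ΔT/ΔT₀ = 13.3/1.71 = 7.778.
Total gain g = 1 − 1/A = 1 − 1/7.778 = 0.8714.
Known gains sum to 0.525 + 0.262 = 0.787.
g_alb = 0.8714 − 0.787 = 0.08.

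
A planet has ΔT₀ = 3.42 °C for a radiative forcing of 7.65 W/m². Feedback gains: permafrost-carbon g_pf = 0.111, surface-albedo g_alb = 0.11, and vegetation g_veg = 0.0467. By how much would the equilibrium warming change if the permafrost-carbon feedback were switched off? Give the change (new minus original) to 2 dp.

Original: g = 0.2677, ΔT = 3.42/(1−0.2677) = 4.6702 °C.
Without permafrost-carbon: g' = 0.1567, ΔT' = 3.42/(1−0.1567) = 4.0555 °C.
Change = 4.0555 − 4.6702 = -0.61 °C.

-0.61 °C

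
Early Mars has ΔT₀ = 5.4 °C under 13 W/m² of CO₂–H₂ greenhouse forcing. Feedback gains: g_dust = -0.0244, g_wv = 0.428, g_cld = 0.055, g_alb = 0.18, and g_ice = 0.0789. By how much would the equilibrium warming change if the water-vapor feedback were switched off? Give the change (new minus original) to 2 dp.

Original: g = 0.7175, ΔT = 5.4/(1−0.7175) = 19.1150 °C.
Without water-vapor: g' = 0.2895, ΔT' = 5.4/(1−0.2895) = 7.6003 °C.
Change = 7.6003 − 19.1150 = -11.51 °C.

-11.51 °C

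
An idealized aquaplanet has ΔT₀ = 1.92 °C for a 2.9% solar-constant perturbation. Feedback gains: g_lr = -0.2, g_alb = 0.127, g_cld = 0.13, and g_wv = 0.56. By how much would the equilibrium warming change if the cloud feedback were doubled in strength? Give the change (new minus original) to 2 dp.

Original: g = 0.617, ΔT = 1.92/(1−0.617) = 5.0131 °C.
With doubled cloud: g' = 0.747, ΔT' = 1.92/(1−0.747) = 7.5889 °C.
Change = 7.5889 − 5.0131 = 2.58 °C.

2.58 °C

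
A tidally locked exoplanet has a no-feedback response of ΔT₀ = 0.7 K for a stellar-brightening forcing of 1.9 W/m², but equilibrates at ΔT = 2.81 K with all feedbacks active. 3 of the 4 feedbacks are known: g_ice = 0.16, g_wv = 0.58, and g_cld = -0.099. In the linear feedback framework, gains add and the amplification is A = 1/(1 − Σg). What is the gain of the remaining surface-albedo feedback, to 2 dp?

0.11

Amplification A = ΔT/ΔT₀ = 2.81/0.7 = 4.014.
Total gain g = 1 − 1/A = 1 − 1/4.014 = 0.7509.
Known gains sum to 0.16 + 0.58 − 0.099 = 0.641.
g_alb = 0.7509 − 0.641 = 0.11.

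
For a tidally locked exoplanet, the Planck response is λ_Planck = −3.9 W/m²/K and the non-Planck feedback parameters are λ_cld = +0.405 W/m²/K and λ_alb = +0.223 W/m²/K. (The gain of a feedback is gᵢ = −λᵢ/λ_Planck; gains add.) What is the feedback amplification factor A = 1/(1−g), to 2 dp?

Convert to gains: g_cld = 0.405/3.9 = 0.1038; g_alb = 0.223/3.9 = 0.05718.
Total gain g = 0.16098.
A = 1/(1 − 0.16098) = 1.19.

1.19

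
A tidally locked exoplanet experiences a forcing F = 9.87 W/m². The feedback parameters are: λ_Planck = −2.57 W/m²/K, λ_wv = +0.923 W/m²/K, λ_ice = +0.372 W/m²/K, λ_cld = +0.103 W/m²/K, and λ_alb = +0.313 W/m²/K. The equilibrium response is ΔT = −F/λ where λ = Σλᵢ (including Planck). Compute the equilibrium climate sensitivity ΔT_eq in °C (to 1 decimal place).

Net feedback parameter λ = (−2.57) + (+0.923) + (+0.372) + (+0.103) + (+0.313) = -0.859 W/m²/K.
ΔT = −F/λ = −9.87/(-0.859) = 11.5 °C.

11.5 °C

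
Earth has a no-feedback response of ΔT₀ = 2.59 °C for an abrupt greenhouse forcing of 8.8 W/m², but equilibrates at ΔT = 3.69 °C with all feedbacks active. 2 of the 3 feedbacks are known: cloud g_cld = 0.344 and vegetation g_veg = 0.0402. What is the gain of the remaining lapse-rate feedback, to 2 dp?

-0.09

Amplification A = ΔT/ΔT₀ = 3.69/2.59 = 1.425.
Total gain g = 1 − 1/A = 1 − 1/1.425 = 0.2982.
Known gains sum to 0.344 + 0.0402 = 0.3842.
g_lr = 0.2982 − 0.3842 = -0.09.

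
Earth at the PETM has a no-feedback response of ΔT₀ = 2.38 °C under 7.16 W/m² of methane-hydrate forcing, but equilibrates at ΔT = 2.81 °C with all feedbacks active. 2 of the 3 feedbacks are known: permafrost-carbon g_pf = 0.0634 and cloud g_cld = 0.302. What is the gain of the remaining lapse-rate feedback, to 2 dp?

Amplification A = ΔT/ΔT₀ = 2.81/2.38 = 1.181.
Total gain g = 1 − 1/A = 1 − 1/1.181 = 0.1533.
Known gains sum to 0.0634 + 0.302 = 0.3654.
g_lr = 0.1533 − 0.3654 = -0.21.

-0.21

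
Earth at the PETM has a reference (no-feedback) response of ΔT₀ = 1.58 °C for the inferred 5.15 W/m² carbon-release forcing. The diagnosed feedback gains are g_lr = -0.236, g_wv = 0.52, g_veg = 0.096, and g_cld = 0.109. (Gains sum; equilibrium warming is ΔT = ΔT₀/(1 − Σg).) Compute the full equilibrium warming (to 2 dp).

3.09 °C

Total gain g = -0.236 + 0.52 + 0.096 + 0.109 = 0.489.
Amplification A = 1/(1 − 0.489) = 1.957.
ΔT = 1.58 × 1.957 = 3.09 °C.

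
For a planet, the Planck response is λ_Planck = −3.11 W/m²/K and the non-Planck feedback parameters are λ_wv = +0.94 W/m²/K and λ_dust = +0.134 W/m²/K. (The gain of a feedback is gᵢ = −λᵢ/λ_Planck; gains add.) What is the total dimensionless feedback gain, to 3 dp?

0.345

Convert to gains: g_wv = 0.94/3.11 = 0.3023; g_dust = 0.134/3.11 = 0.04309.
Total gain g = 0.34539.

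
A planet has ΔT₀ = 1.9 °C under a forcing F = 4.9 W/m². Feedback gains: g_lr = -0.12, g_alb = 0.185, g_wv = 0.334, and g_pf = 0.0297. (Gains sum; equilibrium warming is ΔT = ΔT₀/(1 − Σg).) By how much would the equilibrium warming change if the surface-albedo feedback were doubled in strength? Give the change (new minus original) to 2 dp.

1.59 °C

Original: g = 0.4287, ΔT = 1.9/(1−0.4287) = 3.3257 °C.
With doubled surface-albedo: g' = 0.6137, ΔT' = 1.9/(1−0.6137) = 4.9185 °C.
Change = 4.9185 − 3.3257 = 1.59 °C.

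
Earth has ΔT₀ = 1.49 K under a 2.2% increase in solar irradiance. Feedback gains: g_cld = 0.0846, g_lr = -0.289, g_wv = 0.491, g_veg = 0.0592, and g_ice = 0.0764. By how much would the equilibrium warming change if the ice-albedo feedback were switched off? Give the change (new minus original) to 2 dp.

-0.30 K

Original: g = 0.4222, ΔT = 1.49/(1−0.4222) = 2.5787 K.
Without ice-albedo: g' = 0.3458, ΔT' = 1.49/(1−0.3458) = 2.2776 K.
Change = 2.2776 − 2.5787 = -0.30 K.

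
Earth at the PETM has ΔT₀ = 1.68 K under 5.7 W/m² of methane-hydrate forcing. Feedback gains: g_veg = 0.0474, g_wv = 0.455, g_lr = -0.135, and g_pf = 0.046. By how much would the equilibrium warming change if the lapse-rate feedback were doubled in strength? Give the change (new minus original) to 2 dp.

Original: g = 0.4134, ΔT = 1.68/(1−0.4134) = 2.8640 K.
With doubled lapse-rate: g' = 0.2784, ΔT' = 1.68/(1−0.2784) = 2.3282 K.
Change = 2.3282 − 2.8640 = -0.54 K.

-0.54 K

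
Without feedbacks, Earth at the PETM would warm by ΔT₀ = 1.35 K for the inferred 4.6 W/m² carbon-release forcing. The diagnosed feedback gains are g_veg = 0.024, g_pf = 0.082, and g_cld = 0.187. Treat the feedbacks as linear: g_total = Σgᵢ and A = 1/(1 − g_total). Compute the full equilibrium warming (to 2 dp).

1.91 K

Total gain g = 0.024 + 0.082 + 0.187 = 0.293.
Amplification A = 1/(1 − 0.293) = 1.414.
ΔT = 1.35 × 1.414 = 1.91 K.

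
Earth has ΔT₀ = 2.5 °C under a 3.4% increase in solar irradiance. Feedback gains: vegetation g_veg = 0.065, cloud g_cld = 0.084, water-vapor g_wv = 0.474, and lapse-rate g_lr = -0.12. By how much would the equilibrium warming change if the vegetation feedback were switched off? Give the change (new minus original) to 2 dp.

-0.58 °C

Original: g = 0.503, ΔT = 2.5/(1−0.503) = 5.0302 °C.
Without vegetation: g' = 0.438, ΔT' = 2.5/(1−0.438) = 4.4484 °C.
Change = 4.4484 − 5.0302 = -0.58 °C.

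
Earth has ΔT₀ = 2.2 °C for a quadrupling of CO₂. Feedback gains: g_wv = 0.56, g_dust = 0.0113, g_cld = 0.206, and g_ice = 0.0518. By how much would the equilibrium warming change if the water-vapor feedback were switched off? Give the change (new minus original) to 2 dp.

-9.86 °C

Original: g = 0.8291, ΔT = 2.2/(1−0.8291) = 12.8730 °C.
Without water-vapor: g' = 0.2691, ΔT' = 2.2/(1−0.2691) = 3.0100 °C.
Change = 3.0100 − 12.8730 = -9.86 °C.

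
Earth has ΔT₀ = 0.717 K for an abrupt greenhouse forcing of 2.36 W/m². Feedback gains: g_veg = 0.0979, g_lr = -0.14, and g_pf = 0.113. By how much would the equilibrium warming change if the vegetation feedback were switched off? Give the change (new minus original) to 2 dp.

Original: g = 0.0709, ΔT = 0.717/(1−0.0709) = 0.7717 K.
Without vegetation: g' = -0.027, ΔT' = 0.717/(1+0.027) = 0.6981 K.
Change = 0.6981 − 0.7717 = -0.07 K.

-0.07 K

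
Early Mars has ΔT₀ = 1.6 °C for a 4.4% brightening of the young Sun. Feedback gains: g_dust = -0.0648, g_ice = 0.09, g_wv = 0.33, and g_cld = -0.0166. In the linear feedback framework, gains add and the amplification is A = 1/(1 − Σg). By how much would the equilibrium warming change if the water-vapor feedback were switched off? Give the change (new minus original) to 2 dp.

Original: g = 0.3386, ΔT = 1.6/(1−0.3386) = 2.4191 °C.
Without water-vapor: g' = 0.0086, ΔT' = 1.6/(1−0.0086) = 1.6139 °C.
Change = 1.6139 − 2.4191 = -0.81 °C.

-0.81 °C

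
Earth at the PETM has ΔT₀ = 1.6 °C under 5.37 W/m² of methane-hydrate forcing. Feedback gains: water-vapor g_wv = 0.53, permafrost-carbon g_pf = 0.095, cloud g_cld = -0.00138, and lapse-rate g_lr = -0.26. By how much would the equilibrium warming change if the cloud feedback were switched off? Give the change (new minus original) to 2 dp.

0.01 °C

Original: g = 0.36362, ΔT = 1.6/(1−0.36362) = 2.5142 °C.
Without cloud: g' = 0.365, ΔT' = 1.6/(1−0.365) = 2.5197 °C.
Change = 2.5197 − 2.5142 = 0.01 °C.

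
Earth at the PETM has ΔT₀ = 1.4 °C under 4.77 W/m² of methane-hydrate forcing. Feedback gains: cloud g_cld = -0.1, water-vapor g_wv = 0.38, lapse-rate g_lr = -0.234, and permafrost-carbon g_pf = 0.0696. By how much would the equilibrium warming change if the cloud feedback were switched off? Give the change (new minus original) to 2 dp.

Original: g = 0.1156, ΔT = 1.4/(1−0.1156) = 1.5830 °C.
Without cloud: g' = 0.2156, ΔT' = 1.4/(1−0.2156) = 1.7848 °C.
Change = 1.7848 − 1.5830 = 0.20 °C.

0.20 °C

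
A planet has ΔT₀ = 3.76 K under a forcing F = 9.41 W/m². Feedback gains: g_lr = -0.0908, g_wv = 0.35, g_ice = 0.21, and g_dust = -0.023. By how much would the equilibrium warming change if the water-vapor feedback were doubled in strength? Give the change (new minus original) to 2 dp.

Original: g = 0.4462, ΔT = 3.76/(1−0.4462) = 6.7895 K.
With doubled water-vapor: g' = 0.7962, ΔT' = 3.76/(1−0.7962) = 18.4495 K.
Change = 18.4495 − 6.7895 = 11.66 K.

11.66 K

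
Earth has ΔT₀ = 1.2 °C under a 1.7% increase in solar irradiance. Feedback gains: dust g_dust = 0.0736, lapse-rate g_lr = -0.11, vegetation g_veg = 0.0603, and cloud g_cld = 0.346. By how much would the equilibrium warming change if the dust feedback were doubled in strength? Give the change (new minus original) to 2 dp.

0.25 °C

Original: g = 0.3699, ΔT = 1.2/(1−0.3699) = 1.9045 °C.
With doubled dust: g' = 0.4435, ΔT' = 1.2/(1−0.4435) = 2.1563 °C.
Change = 2.1563 − 1.9045 = 0.25 °C.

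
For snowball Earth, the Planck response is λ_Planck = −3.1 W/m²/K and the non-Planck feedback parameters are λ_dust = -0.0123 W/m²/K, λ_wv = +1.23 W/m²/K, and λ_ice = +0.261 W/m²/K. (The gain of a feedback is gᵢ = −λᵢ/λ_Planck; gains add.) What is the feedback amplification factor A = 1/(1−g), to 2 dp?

1.91

Convert to gains: g_dust = -0.0123/3.1 = -0.003968; g_wv = 1.23/3.1 = 0.3968; g_ice = 0.261/3.1 = 0.08419.
Total gain g = 0.477022.
A = 1/(1 − 0.477022) = 1.91.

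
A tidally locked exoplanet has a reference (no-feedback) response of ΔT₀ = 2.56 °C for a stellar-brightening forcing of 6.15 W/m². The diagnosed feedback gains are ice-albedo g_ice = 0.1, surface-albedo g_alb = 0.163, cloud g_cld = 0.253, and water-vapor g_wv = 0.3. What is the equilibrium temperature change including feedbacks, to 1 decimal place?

13.9 °C

Total gain g = 0.1 + 0.163 + 0.253 + 0.3 = 0.816.
Amplification A = 1/(1 − 0.816) = 5.435.
ΔT = 2.56 × 5.435 = 13.9 °C.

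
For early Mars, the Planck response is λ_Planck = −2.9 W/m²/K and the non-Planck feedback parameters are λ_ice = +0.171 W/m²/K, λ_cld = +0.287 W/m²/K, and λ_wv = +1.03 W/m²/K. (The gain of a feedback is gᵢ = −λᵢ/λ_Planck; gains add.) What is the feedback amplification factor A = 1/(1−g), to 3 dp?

Convert to gains: g_ice = 0.171/2.9 = 0.05897; g_cld = 0.287/2.9 = 0.09897; g_wv = 1.03/2.9 = 0.3552.
Total gain g = 0.51314.
A = 1/(1 − 0.51314) = 2.054.

2.054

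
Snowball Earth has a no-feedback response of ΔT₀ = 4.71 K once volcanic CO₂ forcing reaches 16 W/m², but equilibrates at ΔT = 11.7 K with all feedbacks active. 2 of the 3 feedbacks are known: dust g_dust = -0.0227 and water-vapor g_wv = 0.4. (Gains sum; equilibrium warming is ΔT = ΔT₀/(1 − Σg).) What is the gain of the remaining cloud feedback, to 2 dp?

Amplification A = ΔT/ΔT₀ = 11.7/4.71 = 2.484.
Total gain g = 1 − 1/A = 1 − 1/2.484 = 0.5974.
Known gains sum to -0.0227 + 0.4 = 0.3773.
g_cld = 0.5974 − 0.3773 = 0.22.

0.22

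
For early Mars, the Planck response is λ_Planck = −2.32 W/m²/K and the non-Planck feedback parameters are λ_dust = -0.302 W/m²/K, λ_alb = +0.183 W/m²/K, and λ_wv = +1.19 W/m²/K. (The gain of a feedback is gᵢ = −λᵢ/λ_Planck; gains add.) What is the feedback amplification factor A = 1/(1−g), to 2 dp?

1.86

Convert to gains: g_dust = -0.302/2.32 = -0.1302; g_alb = 0.183/2.32 = 0.07888; g_wv = 1.19/2.32 = 0.5129.
Total gain g = 0.46158.
A = 1/(1 − 0.46158) = 1.86.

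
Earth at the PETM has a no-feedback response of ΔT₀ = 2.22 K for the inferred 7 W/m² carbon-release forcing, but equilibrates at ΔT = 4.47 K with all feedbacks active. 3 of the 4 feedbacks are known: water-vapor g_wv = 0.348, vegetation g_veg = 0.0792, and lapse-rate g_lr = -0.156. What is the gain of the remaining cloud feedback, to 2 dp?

Amplification A = ΔT/ΔT₀ = 4.47/2.22 = 2.014.
Total gain g = 1 − 1/A = 1 − 1/2.014 = 0.5035.
Known gains sum to 0.348 + 0.0792 − 0.156 = 0.2712.
g_cld = 0.5035 − 0.2712 = 0.23.

0.23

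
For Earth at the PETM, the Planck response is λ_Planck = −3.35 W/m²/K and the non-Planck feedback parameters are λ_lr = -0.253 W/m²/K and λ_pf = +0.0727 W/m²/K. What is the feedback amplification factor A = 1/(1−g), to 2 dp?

0.95

Convert to gains: g_lr = -0.253/3.35 = -0.07552; g_pf = 0.0727/3.35 = 0.0217.
Total gain g = -0.05382.
A = 1/(1 + 0.05382) = 0.95.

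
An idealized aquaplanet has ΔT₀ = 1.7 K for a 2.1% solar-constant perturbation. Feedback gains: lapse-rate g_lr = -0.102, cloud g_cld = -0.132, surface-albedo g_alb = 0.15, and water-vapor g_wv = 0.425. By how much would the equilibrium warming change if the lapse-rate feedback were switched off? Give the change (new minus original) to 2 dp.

0.47 K

Original: g = 0.341, ΔT = 1.7/(1−0.341) = 2.5797 K.
Without lapse-rate: g' = 0.443, ΔT' = 1.7/(1−0.443) = 3.0521 K.
Change = 3.0521 − 2.5797 = 0.47 K.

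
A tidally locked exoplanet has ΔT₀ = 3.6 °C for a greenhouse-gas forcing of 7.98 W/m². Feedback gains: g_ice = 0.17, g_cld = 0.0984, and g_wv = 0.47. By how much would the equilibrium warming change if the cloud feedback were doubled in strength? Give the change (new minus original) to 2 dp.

8.30 °C

Original: g = 0.7384, ΔT = 3.6/(1−0.7384) = 13.7615 °C.
With doubled cloud: g' = 0.8368, ΔT' = 3.6/(1−0.8368) = 22.0588 °C.
Change = 22.0588 − 13.7615 = 8.30 °C.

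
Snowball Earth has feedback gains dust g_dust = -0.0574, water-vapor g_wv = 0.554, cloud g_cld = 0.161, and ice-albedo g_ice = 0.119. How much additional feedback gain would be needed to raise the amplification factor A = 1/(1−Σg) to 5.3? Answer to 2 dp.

0.03

Current total gain = 0.7766.
Target gain for A = 5.3: g* = 1 − 1/5.3 = 0.8113.
Additional gain needed = 0.8113 − 0.7766 = 0.03.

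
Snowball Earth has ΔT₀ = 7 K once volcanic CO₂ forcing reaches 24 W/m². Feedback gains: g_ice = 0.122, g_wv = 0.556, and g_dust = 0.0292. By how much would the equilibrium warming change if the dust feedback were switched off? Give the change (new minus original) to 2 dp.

Original: g = 0.7072, ΔT = 7/(1−0.7072) = 23.9071 K.
Without dust: g' = 0.678, ΔT' = 7/(1−0.678) = 21.7391 K.
Change = 21.7391 − 23.9071 = -2.17 K.

-2.17 K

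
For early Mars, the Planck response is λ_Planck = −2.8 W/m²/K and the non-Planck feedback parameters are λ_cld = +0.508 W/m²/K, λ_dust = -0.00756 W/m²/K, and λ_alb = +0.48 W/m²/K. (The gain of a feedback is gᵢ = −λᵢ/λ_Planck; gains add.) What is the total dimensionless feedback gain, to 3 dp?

0.350

Convert to gains: g_cld = 0.508/2.8 = 0.1814; g_dust = -0.00756/2.8 = -0.0027; g_alb = 0.48/2.8 = 0.1714.
Total gain g = 0.3501.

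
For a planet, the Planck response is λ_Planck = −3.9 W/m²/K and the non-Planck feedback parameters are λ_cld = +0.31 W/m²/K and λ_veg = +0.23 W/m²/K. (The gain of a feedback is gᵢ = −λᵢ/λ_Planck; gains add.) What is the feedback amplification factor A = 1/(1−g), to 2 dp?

1.16

Convert to gains: g_cld = 0.31/3.9 = 0.07949; g_veg = 0.23/3.9 = 0.05897.
Total gain g = 0.13846.
A = 1/(1 − 0.13846) = 1.16.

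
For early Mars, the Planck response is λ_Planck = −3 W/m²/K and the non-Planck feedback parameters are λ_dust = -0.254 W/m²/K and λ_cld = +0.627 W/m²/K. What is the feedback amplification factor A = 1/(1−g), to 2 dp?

1.14

Convert to gains: g_dust = -0.254/3 = -0.08467; g_cld = 0.627/3 = 0.209.
Total gain g = 0.12433.
A = 1/(1 − 0.12433) = 1.14.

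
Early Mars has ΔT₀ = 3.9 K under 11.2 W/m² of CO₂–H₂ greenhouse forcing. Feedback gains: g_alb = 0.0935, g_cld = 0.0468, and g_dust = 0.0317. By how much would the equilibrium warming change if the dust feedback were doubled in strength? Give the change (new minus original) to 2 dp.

Original: g = 0.172, ΔT = 3.9/(1−0.172) = 4.7101 K.
With doubled dust: g' = 0.2037, ΔT' = 3.9/(1−0.2037) = 4.8977 K.
Change = 4.8977 − 4.7101 = 0.19 K.

0.19 K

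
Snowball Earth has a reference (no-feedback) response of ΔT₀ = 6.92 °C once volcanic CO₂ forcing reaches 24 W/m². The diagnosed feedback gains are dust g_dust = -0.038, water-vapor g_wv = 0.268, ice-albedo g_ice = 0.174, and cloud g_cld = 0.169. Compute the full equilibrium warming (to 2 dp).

16.21 °C

Total gain g = -0.038 + 0.268 + 0.174 + 0.169 = 0.573.
Amplification A = 1/(1 − 0.573) = 2.342.
ΔT = 6.92 × 2.342 = 16.21 °C.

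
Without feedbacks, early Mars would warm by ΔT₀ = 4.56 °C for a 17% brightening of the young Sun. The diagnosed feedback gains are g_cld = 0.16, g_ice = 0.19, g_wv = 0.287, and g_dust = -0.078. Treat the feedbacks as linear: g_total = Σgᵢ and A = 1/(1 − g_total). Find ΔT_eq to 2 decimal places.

Total gain g = 0.16 + 0.19 + 0.287 − 0.078 = 0.559.
Amplification A = 1/(1 − 0.559) = 2.268.
ΔT = 4.56 × 2.268 = 10.34 °C.

10.34 °C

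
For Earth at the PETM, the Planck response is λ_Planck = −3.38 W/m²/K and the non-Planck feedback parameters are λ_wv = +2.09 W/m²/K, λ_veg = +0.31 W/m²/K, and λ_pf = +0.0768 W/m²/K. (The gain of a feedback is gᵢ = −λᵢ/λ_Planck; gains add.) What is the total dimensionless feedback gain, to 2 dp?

0.73

Convert to gains: g_wv = 2.09/3.38 = 0.6183; g_veg = 0.31/3.38 = 0.09172; g_pf = 0.0768/3.38 = 0.02272.
Total gain g = 0.73274.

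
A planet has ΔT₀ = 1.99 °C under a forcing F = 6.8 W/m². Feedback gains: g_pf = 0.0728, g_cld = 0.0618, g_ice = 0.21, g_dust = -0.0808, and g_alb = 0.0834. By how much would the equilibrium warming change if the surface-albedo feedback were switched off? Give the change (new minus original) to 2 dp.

Original: g = 0.3472, ΔT = 1.99/(1−0.3472) = 3.0484 °C.
Without surface-albedo: g' = 0.2638, ΔT' = 1.99/(1−0.2638) = 2.7031 °C.
Change = 2.7031 − 3.0484 = -0.35 °C.

-0.35 °C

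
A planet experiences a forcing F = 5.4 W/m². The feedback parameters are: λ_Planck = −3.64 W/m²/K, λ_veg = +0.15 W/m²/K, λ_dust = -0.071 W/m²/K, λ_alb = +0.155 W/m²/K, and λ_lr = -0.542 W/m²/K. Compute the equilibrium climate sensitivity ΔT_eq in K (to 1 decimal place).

Net feedback parameter λ = (−3.64) + (+0.15) + (-0.071) + (+0.155) + (-0.542) = -3.948 W/m²/K.
ΔT = −F/λ = −5.4/(-3.948) = 1.4 K.

1.4 K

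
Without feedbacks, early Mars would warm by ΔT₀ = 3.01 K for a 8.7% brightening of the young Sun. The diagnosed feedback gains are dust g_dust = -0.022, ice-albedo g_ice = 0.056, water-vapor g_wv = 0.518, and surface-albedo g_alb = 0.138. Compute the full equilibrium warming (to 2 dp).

9.71 K

Total gain g = -0.022 + 0.056 + 0.518 + 0.138 = 0.69.
Amplification A = 1/(1 − 0.69) = 3.226.
ΔT = 3.01 × 3.226 = 9.71 K.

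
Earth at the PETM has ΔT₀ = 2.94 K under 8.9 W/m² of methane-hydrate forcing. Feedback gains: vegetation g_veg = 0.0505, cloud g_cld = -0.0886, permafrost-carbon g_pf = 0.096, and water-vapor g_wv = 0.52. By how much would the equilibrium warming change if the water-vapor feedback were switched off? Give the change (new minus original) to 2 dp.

Original: g = 0.5779, ΔT = 2.94/(1−0.5779) = 6.9652 K.
Without water-vapor: g' = 0.0579, ΔT' = 2.94/(1−0.0579) = 3.1207 K.
Change = 3.1207 − 6.9652 = -3.84 K.

-3.84 K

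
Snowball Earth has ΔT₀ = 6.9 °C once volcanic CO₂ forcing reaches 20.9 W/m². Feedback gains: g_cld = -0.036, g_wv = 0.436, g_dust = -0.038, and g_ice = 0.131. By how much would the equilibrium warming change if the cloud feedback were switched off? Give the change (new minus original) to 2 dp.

Original: g = 0.493, ΔT = 6.9/(1−0.493) = 13.6095 °C.
Without cloud: g' = 0.529, ΔT' = 6.9/(1−0.529) = 14.6497 °C.
Change = 14.6497 − 13.6095 = 1.04 °C.

1.04 °C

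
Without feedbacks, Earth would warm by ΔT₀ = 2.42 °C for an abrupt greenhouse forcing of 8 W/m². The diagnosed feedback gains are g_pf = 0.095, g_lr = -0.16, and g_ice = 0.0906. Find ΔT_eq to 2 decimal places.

2.48 °C

Total gain g = 0.095 − 0.16 + 0.0906 = 0.0256.
Amplification A = 1/(1 − 0.0256) = 1.026.
ΔT = 2.42 × 1.026 = 2.48 °C.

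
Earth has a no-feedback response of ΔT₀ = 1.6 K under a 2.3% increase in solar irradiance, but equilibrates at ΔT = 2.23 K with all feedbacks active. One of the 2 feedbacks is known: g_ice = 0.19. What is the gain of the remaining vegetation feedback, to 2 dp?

Amplification A = ΔT/ΔT₀ = 2.23/1.6 = 1.394.
Total gain g = 1 − 1/A = 1 − 1/1.394 = 0.2826.
The known gain is 0.19.
g_veg = 0.2826 − 0.19 = 0.09.

0.09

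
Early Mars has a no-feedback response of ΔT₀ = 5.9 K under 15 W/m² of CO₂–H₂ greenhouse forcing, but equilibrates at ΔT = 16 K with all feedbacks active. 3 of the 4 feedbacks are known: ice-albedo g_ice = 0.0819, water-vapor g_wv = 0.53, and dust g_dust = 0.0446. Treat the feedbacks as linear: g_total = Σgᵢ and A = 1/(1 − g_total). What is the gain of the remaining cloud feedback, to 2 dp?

-0.03

Amplification A = ΔT/ΔT₀ = 16/5.9 = 2.712.
Total gain g = 1 − 1/A = 1 − 1/2.712 = 0.6313.
Known gains sum to 0.0819 + 0.53 + 0.0446 = 0.6565.
g_cld = 0.6313 − 0.6565 = -0.03.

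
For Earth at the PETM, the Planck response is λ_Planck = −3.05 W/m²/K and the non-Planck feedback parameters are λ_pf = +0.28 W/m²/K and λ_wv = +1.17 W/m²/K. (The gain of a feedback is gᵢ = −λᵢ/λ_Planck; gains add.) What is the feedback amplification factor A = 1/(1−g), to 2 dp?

Convert to gains: g_pf = 0.28/3.05 = 0.0918; g_wv = 1.17/3.05 = 0.3836.
Total gain g = 0.4754.
A = 1/(1 − 0.4754) = 1.91.

1.91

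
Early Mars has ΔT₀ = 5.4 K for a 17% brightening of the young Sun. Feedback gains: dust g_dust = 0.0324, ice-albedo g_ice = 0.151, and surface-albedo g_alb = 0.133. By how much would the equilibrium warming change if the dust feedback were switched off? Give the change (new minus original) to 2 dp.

Original: g = 0.3164, ΔT = 5.4/(1−0.3164) = 7.8994 K.
Without dust: g' = 0.284, ΔT' = 5.4/(1−0.284) = 7.5419 K.
Change = 7.5419 − 7.8994 = -0.36 K.

-0.36 K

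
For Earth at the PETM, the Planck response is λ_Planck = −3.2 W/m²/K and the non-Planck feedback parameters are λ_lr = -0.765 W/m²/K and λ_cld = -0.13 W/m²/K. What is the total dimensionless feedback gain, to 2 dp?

-0.28

Convert to gains: g_lr = -0.765/3.2 = -0.2391; g_cld = -0.13/3.2 = -0.04063.
Total gain g = -0.27973.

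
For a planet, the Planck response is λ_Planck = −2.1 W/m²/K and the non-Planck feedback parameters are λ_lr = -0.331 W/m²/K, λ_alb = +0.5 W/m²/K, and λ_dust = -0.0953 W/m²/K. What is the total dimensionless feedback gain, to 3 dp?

0.035

Convert to gains: g_lr = -0.331/2.1 = -0.1576; g_alb = 0.5/2.1 = 0.2381; g_dust = -0.0953/2.1 = -0.04538.
Total gain g = 0.03512.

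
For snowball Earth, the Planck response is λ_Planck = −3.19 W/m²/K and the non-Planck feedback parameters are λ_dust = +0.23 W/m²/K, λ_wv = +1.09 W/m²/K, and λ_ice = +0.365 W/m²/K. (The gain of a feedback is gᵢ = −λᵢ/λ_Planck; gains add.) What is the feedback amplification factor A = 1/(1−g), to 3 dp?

2.120

Convert to gains: g_dust = 0.23/3.19 = 0.0721; g_wv = 1.09/3.19 = 0.3417; g_ice = 0.365/3.19 = 0.1144.
Total gain g = 0.5282.
A = 1/(1 − 0.5282) = 2.120.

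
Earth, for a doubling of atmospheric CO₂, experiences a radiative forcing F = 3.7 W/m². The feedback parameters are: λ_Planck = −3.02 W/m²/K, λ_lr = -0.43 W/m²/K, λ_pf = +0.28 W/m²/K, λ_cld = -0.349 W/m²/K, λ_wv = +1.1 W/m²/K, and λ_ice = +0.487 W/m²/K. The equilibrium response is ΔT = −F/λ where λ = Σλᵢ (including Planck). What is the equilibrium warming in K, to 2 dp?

Net feedback parameter λ = (−3.02) + (-0.43) + (+0.28) + (-0.349) + (+1.1) + (+0.487) = -1.932 W/m²/K.
ΔT = −F/λ = −3.7/(-1.932) = 1.92 K.

1.92 K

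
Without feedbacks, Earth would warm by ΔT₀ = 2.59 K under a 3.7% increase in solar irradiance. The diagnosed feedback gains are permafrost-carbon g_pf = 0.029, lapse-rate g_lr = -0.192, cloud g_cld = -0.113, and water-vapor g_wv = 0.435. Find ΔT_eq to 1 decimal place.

3.1 K

Total gain g = 0.029 − 0.192 − 0.113 + 0.435 = 0.159.
Amplification A = 1/(1 − 0.159) = 1.189.
ΔT = 2.59 × 1.189 = 3.1 K.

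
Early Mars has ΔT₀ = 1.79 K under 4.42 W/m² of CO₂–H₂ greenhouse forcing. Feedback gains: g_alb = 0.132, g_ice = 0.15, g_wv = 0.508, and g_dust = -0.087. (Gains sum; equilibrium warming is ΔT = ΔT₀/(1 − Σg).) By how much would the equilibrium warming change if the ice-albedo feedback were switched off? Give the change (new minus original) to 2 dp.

-2.02 K

Original: g = 0.703, ΔT = 1.79/(1−0.703) = 6.0269 K.
Without ice-albedo: g' = 0.553, ΔT' = 1.79/(1−0.553) = 4.0045 K.
Change = 4.0045 − 6.0269 = -2.02 K.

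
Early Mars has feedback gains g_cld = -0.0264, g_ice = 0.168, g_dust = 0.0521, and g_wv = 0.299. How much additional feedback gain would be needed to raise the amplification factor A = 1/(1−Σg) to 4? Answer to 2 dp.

Current total gain = 0.4927.
Target gain for A = 4: g* = 1 − 1/4 = 0.75.
Additional gain needed = 0.75 − 0.4927 = 0.26.

0.26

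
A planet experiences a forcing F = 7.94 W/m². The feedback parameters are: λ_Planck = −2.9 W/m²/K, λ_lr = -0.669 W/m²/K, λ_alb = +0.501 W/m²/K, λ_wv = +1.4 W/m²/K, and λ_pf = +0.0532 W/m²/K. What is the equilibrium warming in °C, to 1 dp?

4.9 °C

Net feedback parameter λ = (−2.9) + (-0.669) + (+0.501) + (+1.4) + (+0.0532) = -1.6148 W/m²/K.
ΔT = −F/λ = −7.94/(-1.6148) = 4.9 °C.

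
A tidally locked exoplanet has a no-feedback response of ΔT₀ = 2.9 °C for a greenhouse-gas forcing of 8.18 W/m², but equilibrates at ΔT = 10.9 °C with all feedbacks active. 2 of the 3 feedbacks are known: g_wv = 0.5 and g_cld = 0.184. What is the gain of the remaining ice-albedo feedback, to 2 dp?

Amplification A = ΔT/ΔT₀ = 10.9/2.9 = 3.759.
Total gain g = 1 − 1/A = 1 − 1/3.759 = 0.734.
Known gains sum to 0.5 + 0.184 = 0.684.
g_ice = 0.734 − 0.684 = 0.05.

0.05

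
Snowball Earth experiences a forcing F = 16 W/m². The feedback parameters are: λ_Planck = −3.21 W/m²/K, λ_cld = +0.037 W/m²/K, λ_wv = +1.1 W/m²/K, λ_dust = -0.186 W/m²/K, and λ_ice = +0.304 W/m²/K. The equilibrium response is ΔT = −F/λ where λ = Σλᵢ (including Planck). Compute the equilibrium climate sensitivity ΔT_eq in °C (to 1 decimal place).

Net feedback parameter λ = (−3.21) + (+0.037) + (+1.1) + (-0.186) + (+0.304) = -1.955 W/m²/K.
ΔT = −F/λ = −16/(-1.955) = 8.2 °C.

8.2 °C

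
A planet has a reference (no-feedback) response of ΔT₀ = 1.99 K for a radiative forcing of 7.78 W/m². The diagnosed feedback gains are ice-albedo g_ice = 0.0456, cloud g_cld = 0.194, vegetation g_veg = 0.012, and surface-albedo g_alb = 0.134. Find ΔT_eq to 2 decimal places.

Total gain g = 0.0456 + 0.194 + 0.012 + 0.134 = 0.3856.
Amplification A = 1/(1 − 0.3856) = 1.628.
ΔT = 1.99 × 1.628 = 3.24 K.

3.24 K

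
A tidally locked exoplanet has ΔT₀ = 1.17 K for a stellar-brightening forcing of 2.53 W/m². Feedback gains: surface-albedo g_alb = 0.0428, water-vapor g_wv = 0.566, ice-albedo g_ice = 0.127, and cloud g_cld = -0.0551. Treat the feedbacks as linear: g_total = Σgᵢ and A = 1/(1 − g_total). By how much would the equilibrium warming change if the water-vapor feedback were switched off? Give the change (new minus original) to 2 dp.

Original: g = 0.6807, ΔT = 1.17/(1−0.6807) = 3.6643 K.
Without water-vapor: g' = 0.1147, ΔT' = 1.17/(1−0.1147) = 1.3216 K.
Change = 1.3216 − 3.6643 = -2.34 K.

-2.34 K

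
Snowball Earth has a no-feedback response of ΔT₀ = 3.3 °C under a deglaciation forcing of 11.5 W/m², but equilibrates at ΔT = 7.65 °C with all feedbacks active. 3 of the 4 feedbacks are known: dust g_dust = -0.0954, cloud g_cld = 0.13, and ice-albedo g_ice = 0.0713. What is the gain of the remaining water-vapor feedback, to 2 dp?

0.46

Amplification A = ΔT/ΔT₀ = 7.65/3.3 = 2.318.
Total gain g = 1 − 1/A = 1 − 1/2.318 = 0.5686.
Known gains sum to -0.0954 + 0.13 + 0.0713 = 0.1059.
g_wv = 0.5686 − 0.1059 = 0.46.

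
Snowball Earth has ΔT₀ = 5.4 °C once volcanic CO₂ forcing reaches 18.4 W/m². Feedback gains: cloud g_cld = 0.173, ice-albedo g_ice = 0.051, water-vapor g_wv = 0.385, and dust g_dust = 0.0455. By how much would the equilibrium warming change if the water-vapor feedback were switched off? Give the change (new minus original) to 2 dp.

-8.24 °C

Original: g = 0.6545, ΔT = 5.4/(1−0.6545) = 15.6295 °C.
Without water-vapor: g' = 0.2695, ΔT' = 5.4/(1−0.2695) = 7.3922 °C.
Change = 7.3922 − 15.6295 = -8.24 °C.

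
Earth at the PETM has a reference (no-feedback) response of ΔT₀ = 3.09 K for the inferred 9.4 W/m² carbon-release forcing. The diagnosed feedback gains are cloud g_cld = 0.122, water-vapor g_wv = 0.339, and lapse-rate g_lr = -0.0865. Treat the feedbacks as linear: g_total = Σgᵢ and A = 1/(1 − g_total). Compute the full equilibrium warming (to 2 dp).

Total gain g = 0.122 + 0.339 − 0.0865 = 0.3745.
Amplification A = 1/(1 − 0.3745) = 1.599.
ΔT = 3.09 × 1.599 = 4.94 K.

4.94 K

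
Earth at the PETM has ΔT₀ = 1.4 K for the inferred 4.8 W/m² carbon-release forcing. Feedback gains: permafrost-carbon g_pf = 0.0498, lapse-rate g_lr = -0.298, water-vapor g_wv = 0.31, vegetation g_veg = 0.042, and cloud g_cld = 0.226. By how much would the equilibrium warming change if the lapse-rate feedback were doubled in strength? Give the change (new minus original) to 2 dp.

-0.64 K

Original: g = 0.3298, ΔT = 1.4/(1−0.3298) = 2.0889 K.
With doubled lapse-rate: g' = 0.0318, ΔT' = 1.4/(1−0.0318) = 1.4460 K.
Change = 1.4460 − 2.0889 = -0.64 K.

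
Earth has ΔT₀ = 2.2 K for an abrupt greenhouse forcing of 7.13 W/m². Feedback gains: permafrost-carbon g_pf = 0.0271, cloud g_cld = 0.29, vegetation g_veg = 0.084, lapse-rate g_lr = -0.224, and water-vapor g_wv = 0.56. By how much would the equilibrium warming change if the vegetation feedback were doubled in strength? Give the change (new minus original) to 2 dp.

Original: g = 0.7371, ΔT = 2.2/(1−0.7371) = 8.3682 K.
With doubled vegetation: g' = 0.8211, ΔT' = 2.2/(1−0.8211) = 12.2974 K.
Change = 12.2974 − 8.3682 = 3.93 K.

3.93 K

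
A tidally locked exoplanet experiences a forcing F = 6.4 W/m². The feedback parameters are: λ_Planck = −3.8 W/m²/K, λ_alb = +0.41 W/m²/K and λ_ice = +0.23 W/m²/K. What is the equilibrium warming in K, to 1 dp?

2.0 K

Net feedback parameter λ = (−3.8) + (+0.41) + (+0.23) = -3.16 W/m²/K.
ΔT = −F/λ = −6.4/(-3.16) = 2.0 K.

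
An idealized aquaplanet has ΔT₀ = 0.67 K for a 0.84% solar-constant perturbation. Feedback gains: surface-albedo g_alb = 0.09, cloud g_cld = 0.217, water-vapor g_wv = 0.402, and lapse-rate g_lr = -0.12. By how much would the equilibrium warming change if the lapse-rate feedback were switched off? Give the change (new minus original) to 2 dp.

Original: g = 0.589, ΔT = 0.67/(1−0.589) = 1.6302 K.
Without lapse-rate: g' = 0.709, ΔT' = 0.67/(1−0.709) = 2.3024 K.
Change = 2.3024 − 1.6302 = 0.67 K.

0.67 K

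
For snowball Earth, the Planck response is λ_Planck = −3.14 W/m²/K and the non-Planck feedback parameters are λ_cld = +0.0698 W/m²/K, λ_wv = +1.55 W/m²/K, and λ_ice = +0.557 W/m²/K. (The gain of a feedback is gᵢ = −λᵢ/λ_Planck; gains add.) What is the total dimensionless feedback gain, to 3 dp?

Convert to gains: g_cld = 0.0698/3.14 = 0.02223; g_wv = 1.55/3.14 = 0.4936; g_ice = 0.557/3.14 = 0.1774.
Total gain g = 0.69323.

0.693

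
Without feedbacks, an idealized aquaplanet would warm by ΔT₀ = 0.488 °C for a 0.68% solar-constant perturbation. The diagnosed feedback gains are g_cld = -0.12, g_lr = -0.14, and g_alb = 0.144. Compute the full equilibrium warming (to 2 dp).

0.44 °C

Total gain g = -0.12 − 0.14 + 0.144 = -0.116.
Amplification A = 1/(1 + 0.116) = 0.8961.
ΔT = 0.488 × 0.8961 = 0.44 °C.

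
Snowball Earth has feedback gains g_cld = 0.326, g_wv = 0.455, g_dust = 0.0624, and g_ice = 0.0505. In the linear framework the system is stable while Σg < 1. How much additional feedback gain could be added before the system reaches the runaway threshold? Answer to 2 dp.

Current total gain = 0.326 + 0.455 + 0.0624 + 0.0505 = 0.8939.
Margin to runaway = 1 − 0.8939 = 0.11.

0.11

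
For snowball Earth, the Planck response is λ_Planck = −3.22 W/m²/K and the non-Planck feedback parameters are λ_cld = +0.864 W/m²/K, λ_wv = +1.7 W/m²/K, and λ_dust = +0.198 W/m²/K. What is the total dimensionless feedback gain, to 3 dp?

Convert to gains: g_cld = 0.864/3.22 = 0.2683; g_wv = 1.7/3.22 = 0.528; g_dust = 0.198/3.22 = 0.06149.
Total gain g = 0.85779.

0.858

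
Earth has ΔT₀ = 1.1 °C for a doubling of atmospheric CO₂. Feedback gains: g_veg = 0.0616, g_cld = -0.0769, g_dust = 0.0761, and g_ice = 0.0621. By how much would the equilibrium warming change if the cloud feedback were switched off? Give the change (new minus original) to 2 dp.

Original: g = 0.1229, ΔT = 1.1/(1−0.1229) = 1.2541 °C.
Without cloud: g' = 0.1998, ΔT' = 1.1/(1−0.1998) = 1.3747 °C.
Change = 1.3747 − 1.2541 = 0.12 °C.

0.12 °C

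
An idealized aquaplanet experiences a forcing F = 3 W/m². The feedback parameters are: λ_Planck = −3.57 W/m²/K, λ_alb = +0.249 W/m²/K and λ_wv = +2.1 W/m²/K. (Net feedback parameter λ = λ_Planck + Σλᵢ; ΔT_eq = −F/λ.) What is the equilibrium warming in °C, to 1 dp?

2.5 °C

Net feedback parameter λ = (−3.57) + (+0.249) + (+2.1) = -1.221 W/m²/K.
ΔT = −F/λ = −3/(-1.221) = 2.5 °C.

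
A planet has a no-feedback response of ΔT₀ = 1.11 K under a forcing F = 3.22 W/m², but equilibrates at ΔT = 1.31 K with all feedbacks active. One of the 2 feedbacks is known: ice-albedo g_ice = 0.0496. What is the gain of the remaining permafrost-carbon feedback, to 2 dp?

0.10

Amplification A = ΔT/ΔT₀ = 1.31/1.11 = 1.18.
Total gain g = 1 − 1/A = 1 − 1/1.18 = 0.1525.
The known gain is 0.0496.
g_pf = 0.1525 − 0.0496 = 0.10.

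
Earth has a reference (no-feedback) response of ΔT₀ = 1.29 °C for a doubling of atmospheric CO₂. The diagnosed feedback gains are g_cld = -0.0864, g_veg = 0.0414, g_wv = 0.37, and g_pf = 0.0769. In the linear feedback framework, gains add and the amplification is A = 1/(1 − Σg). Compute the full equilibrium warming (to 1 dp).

Total gain g = -0.0864 + 0.0414 + 0.37 + 0.0769 = 0.4019.
Amplification A = 1/(1 − 0.4019) = 1.672.
ΔT = 1.29 × 1.672 = 2.2 °C.

2.2 °C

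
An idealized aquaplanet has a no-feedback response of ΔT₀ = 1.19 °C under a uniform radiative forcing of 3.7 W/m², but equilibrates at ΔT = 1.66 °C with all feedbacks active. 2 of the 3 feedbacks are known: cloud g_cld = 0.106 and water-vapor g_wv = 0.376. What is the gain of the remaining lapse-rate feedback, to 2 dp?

Amplification A = ΔT/ΔT₀ = 1.66/1.19 = 1.395.
Total gain g = 1 − 1/A = 1 − 1/1.395 = 0.2832.
Known gains sum to 0.106 + 0.376 = 0.482.
g_lr = 0.2832 − 0.482 = -0.20.

-0.20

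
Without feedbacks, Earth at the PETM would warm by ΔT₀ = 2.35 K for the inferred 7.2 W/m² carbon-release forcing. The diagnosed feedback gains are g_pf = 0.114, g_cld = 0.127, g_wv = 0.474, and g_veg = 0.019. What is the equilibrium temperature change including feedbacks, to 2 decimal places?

Total gain g = 0.114 + 0.127 + 0.474 + 0.019 = 0.734.
Amplification A = 1/(1 − 0.734) = 3.759.
ΔT = 2.35 × 3.759 = 8.83 K.

8.83 K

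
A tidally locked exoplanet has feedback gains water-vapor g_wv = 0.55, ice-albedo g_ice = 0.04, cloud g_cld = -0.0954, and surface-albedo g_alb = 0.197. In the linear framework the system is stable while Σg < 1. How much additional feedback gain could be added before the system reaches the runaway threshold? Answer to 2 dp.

Current total gain = 0.55 + 0.04 − 0.0954 + 0.197 = 0.6916.
Margin to runaway = 1 − 0.6916 = 0.31.

0.31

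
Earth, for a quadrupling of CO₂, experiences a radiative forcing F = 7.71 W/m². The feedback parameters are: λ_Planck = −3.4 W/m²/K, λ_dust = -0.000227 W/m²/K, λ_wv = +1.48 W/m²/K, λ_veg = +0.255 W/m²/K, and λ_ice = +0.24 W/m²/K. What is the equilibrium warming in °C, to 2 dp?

Net feedback parameter λ = (−3.4) + (-0.000227) + (+1.48) + (+0.255) + (+0.24) = -1.425227 W/m²/K.
ΔT = −F/λ = −7.71/(-1.425227) = 5.41 °C.

5.41 °C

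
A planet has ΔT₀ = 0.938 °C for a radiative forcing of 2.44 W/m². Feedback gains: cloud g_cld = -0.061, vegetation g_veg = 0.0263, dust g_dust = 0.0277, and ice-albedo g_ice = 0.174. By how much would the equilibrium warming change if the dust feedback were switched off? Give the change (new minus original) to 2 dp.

Original: g = 0.167, ΔT = 0.938/(1−0.167) = 1.1261 °C.
Without dust: g' = 0.1393, ΔT' = 0.938/(1−0.1393) = 1.0898 °C.
Change = 1.0898 − 1.1261 = -0.04 °C.

-0.04 °C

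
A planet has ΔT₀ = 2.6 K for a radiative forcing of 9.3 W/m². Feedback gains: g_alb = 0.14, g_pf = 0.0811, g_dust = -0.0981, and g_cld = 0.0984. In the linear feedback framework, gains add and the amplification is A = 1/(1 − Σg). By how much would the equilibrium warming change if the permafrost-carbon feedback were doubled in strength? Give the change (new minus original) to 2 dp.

Original: g = 0.2214, ΔT = 2.6/(1−0.2214) = 3.3393 K.
With doubled permafrost-carbon: g' = 0.3025, ΔT' = 2.6/(1−0.3025) = 3.7276 K.
Change = 3.7276 − 3.3393 = 0.39 K.

0.39 K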